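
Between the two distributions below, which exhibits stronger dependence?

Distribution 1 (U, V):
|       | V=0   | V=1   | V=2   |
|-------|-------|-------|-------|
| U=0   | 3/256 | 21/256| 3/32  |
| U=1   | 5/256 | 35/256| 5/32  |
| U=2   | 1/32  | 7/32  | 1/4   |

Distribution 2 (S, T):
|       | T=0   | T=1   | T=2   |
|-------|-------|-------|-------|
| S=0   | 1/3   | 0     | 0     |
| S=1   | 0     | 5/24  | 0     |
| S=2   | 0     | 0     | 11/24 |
Distribution 1 (U, V):
Marginal P(U) (row sums):
  P(U=0) = 3/256 + 21/256 + 3/32 = 3/16
  P(U=1) = 5/256 + 35/256 + 5/32 = 5/16
  P(U=2) = 1/32 + 7/32 + 1/4 = 1/2
Marginal P(V) (column sums):
  P(V=0) = 3/256 + 5/256 + 1/32 = 1/16
  P(V=1) = 21/256 + 35/256 + 7/32 = 7/16
  P(V=2) = 3/32 + 5/32 + 1/4 = 1/2

H(U) = -[(3/16)·log₂(3/16) + (5/16)·log₂(5/16) + (1/2)·log₂(1/2)]
  = 0.4528 + 0.5244 + 0.5000
  = 1.4772 bits
H(V) = -[(1/16)·log₂(1/16) + (7/16)·log₂(7/16) + (1/2)·log₂(1/2)]
  = 0.2500 + 0.5218 + 0.5000
  = 1.2718 bits
H(U,V) = -[(3/256)·log₂(3/256) + (21/256)·log₂(21/256) + (3/32)·log₂(3/32) + (5/256)·log₂(5/256) + (35/256)·log₂(35/256) + (5/32)·log₂(5/32) + (1/32)·log₂(1/32) + (7/32)·log₂(7/32) + (1/4)·log₂(1/4)]
  = 0.0752 + 0.2959 + 0.3202 + 0.1109 + 0.3925 + 0.4184 + 0.1563 + 0.4796 + 0.5000
  = 2.7490 bits

I(U;V) = H(U) + H(V) - H(U,V)
  = 1.4772 + 1.2718 - 2.7490
  = 0.0000 bits

Distribution 2 (S, T):
Marginal P(S) (row sums):
  P(S=0) = 1/3 + 0 + 0 = 1/3
  P(S=1) = 0 + 5/24 + 0 = 5/24
  P(S=2) = 0 + 0 + 11/24 = 11/24
Marginal P(T) (column sums):
  P(T=0) = 1/3 + 0 + 0 = 1/3
  P(T=1) = 0 + 5/24 + 0 = 5/24
  P(T=2) = 0 + 0 + 11/24 = 11/24

H(S) = -[(1/3)·log₂(1/3) + (5/24)·log₂(5/24) + (11/24)·log₂(11/24)]
  = 0.5283 + 0.4715 + 0.5159
  = 1.5157 bits
H(T) = -[(1/3)·log₂(1/3) + (5/24)·log₂(5/24) + (11/24)·log₂(11/24)]
  = 0.5283 + 0.4715 + 0.5159
  = 1.5157 bits
H(S,T) = -[(1/3)·log₂(1/3) + (5/24)·log₂(5/24) + (11/24)·log₂(11/24)]
  = 0.5283 + 0.4715 + 0.5159
  = 1.5157 bits

I(S;T) = H(S) + H(T) - H(S,T)
  = 1.5157 + 1.5157 - 1.5157
  = 1.5157 bits

I(S;T) = 1.5157 bits > I(U;V) = 0.0000 bits, so (S, T) has the higher mutual information (stronger dependence).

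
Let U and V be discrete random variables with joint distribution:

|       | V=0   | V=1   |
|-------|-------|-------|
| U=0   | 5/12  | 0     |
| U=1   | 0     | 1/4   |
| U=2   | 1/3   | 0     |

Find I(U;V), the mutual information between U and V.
Marginal P(U) (row sums):
  P(U=0) = 5/12 + 0 = 5/12
  P(U=1) = 0 + 1/4 = 1/4
  P(U=2) = 1/3 + 0 = 1/3
Marginal P(V) (column sums):
  P(V=0) = 5/12 + 0 + 1/3 = 3/4
  P(V=1) = 0 + 1/4 + 0 = 1/4

H(U) = -[(5/12)·log₂(5/12) + (1/4)·log₂(1/4) + (1/3)·log₂(1/3)]
  = 0.5263 + 0.5000 + 0.5283
  = 1.5546 bits
H(V) = -[(3/4)·log₂(3/4) + (1/4)·log₂(1/4)]
  = 0.3113 + 0.5000
  = 0.8113 bits
H(U,V) = -[(5/12)·log₂(5/12) + (1/4)·log₂(1/4) + (1/3)·log₂(1/3)]
  = 0.5263 + 0.5000 + 0.5283
  = 1.5546 bits

I(U;V) = H(U) + H(V) - H(U,V)
  = 1.5546 + 0.8113 - 1.5546
  = 0.8113 bits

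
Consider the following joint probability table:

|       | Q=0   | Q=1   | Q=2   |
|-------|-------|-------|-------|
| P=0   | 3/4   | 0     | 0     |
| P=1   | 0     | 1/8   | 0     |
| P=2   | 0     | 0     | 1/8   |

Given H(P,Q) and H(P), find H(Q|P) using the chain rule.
From the chain rule: H(P,Q) = H(P) + H(Q|P)
Therefore: H(Q|P) = H(P,Q) - H(P)

H(P,Q) = -[(3/4)·log₂(3/4) + (1/8)·log₂(1/8) + (1/8)·log₂(1/8)]
  = 0.3113 + 0.3750 + 0.3750
  = 1.0613 bits
Marginal P(P) (row sums):
  P(P=0) = 3/4 + 0 + 0 = 3/4
  P(P=1) = 0 + 1/8 + 0 = 1/8
  P(P=2) = 0 + 0 + 1/8 = 1/8
H(P) = -[(3/4)·log₂(3/4) + (1/8)·log₂(1/8) + (1/8)·log₂(1/8)]
  = 0.3113 + 0.3750 + 0.3750
  = 1.0613 bits

H(Q|P) = 1.0613 - 1.0613 = 0.0000 bits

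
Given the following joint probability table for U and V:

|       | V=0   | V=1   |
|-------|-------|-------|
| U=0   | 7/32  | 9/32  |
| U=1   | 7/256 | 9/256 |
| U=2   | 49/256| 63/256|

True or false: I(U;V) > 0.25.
Marginal P(U) (row sums):
  P(U=0) = 7/32 + 9/32 = 1/2
  P(U=1) = 7/256 + 9/256 = 1/16
  P(U=2) = 49/256 + 63/256 = 7/16
Marginal P(V) (column sums):
  P(V=0) = 7/32 + 7/256 + 49/256 = 7/16
  P(V=1) = 9/32 + 9/256 + 63/256 = 9/16

H(U) = -[(1/2)·log₂(1/2) + (1/16)·log₂(1/16) + (7/16)·log₂(7/16)]
  = 0.5000 + 0.2500 + 0.5218
  = 1.2718 bits
H(V) = -[(7/16)·log₂(7/16) + (9/16)·log₂(9/16)]
  = 0.5218 + 0.4669
  = 0.9887 bits
H(U,V) = -[(7/32)·log₂(7/32) + (9/32)·log₂(9/32) + (7/256)·log₂(7/256) + (9/256)·log₂(9/256) + (49/256)·log₂(49/256) + (63/256)·log₂(63/256)]
  = 0.4796 + 0.5147 + 0.1420 + 0.1698 + 0.4566 + 0.4978
  = 2.2605 bits

I(U;V) = H(U) + H(V) - H(U,V)
  = 1.2718 + 0.9887 - 2.2605
  = 0.0000 bits

False. I(U;V) = 0.0000 bits, which is ≤ 0.25 bits.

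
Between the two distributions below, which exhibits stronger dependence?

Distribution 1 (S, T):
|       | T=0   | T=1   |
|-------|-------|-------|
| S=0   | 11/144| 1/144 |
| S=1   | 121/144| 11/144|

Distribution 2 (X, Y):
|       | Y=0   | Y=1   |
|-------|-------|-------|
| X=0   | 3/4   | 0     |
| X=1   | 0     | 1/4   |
Distribution 1 (S, T):
Marginal P(S) (row sums):
  P(S=0) = 11/144 + 1/144 = 1/12
  P(S=1) = 121/144 + 11/144 = 11/12
Marginal P(T) (column sums):
  P(T=0) = 11/144 + 121/144 = 11/12
  P(T=1) = 1/144 + 11/144 = 1/12

H(S) = -[(1/12)·log₂(1/12) + (11/12)·log₂(11/12)]
  = 0.2987 + 0.1151
  = 0.4138 bits
H(T) = -[(11/12)·log₂(11/12) + (1/12)·log₂(1/12)]
  = 0.1151 + 0.2987
  = 0.4138 bits
H(S,T) = -[(11/144)·log₂(11/144) + (1/144)·log₂(1/144) + (121/144)·log₂(121/144) + (11/144)·log₂(11/144)]
  = 0.2834 + 0.0498 + 0.2110 + 0.2834
  = 0.8276 bits

I(S;T) = H(S) + H(T) - H(S,T)
  = 0.4138 + 0.4138 - 0.8276
  = 0.0000 bits

Distribution 2 (X, Y):
Marginal P(X) (row sums):
  P(X=0) = 3/4 + 0 = 3/4
  P(X=1) = 0 + 1/4 = 1/4
Marginal P(Y) (column sums):
  P(Y=0) = 3/4 + 0 = 3/4
  P(Y=1) = 0 + 1/4 = 1/4

H(X) = -[(3/4)·log₂(3/4) + (1/4)·log₂(1/4)]
  = 0.3113 + 0.5000
  = 0.8113 bits
H(Y) = -[(3/4)·log₂(3/4) + (1/4)·log₂(1/4)]
  = 0.3113 + 0.5000
  = 0.8113 bits
H(X,Y) = -[(3/4)·log₂(3/4) + (1/4)·log₂(1/4)]
  = 0.3113 + 0.5000
  = 0.8113 bits

I(X;Y) = H(X) + H(Y) - H(X,Y)
  = 0.8113 + 0.8113 - 0.8113
  = 0.8113 bits

I(X;Y) = 0.8113 bits > I(S;T) = 0.0000 bits, so (X, Y) has the higher mutual information (stronger dependence).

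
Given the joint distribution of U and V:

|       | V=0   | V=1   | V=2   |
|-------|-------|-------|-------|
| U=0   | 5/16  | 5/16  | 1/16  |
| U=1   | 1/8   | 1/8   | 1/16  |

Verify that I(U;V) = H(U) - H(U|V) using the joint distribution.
Left side, from I(U;V) = H(U) + H(V) - H(U,V):
Marginal P(U) (row sums):
  P(U=0) = 5/16 + 5/16 + 1/16 = 11/16
  P(U=1) = 1/8 + 1/8 + 1/16 = 5/16
Marginal P(V) (column sums):
  P(V=0) = 5/16 + 1/8 = 7/16
  P(V=1) = 5/16 + 1/8 = 7/16
  P(V=2) = 1/16 + 1/16 = 1/8

H(U) = -[(11/16)·log₂(11/16) + (5/16)·log₂(5/16)]
  = 0.3716 + 0.5244
  = 0.8960 bits
H(V) = -[(7/16)·log₂(7/16) + (7/16)·log₂(7/16) + (1/8)·log₂(1/8)]
  = 0.5218 + 0.5218 + 0.3750
  = 1.4186 bits
H(U,V) = -[(5/16)·log₂(5/16) + (5/16)·log₂(5/16) + (1/16)·log₂(1/16) + (1/8)·log₂(1/8) + (1/8)·log₂(1/8) + (1/16)·log₂(1/16)]
  = 0.5244 + 0.5244 + 0.2500 + 0.3750 + 0.3750 + 0.2500
  = 2.2988 bits

I(U;V) = H(U) + H(V) - H(U,V)
  = 0.8960 + 1.4186 - 2.2988
  = 0.0158 bits

Right side, with H(U|V) computed directly from the conditional probabilities:
H(U|V) = -Σ P(U,V)·log₂ P(U|V), where P(U|V) = P(U,V) / P(V)
  (U=0,V=0): P(U|V) = (5/16)/(7/16) = 5/7;  -(5/16)·log₂(5/7) = 0.1517
  (U=0,V=1): P(U|V) = (5/16)/(7/16) = 5/7;  -(5/16)·log₂(5/7) = 0.1517
  (U=0,V=2): P(U|V) = (1/16)/(1/8) = 1/2;  -(1/16)·log₂(1/2) = 0.0625
  (U=1,V=0): P(U|V) = (1/8)/(7/16) = 2/7;  -(1/8)·log₂(2/7) = 0.2259
  (U=1,V=1): P(U|V) = (1/8)/(7/16) = 2/7;  -(1/8)·log₂(2/7) = 0.2259
  (U=1,V=2): P(U|V) = (1/16)/(1/8) = 1/2;  -(1/16)·log₂(1/2) = 0.0625
H(U|V) = 0.1517 + 0.1517 + 0.0625 + 0.2259 + 0.2259 + 0.0625
  = 0.8802 bits
H(U) - H(U|V) = 0.8960 - 0.8802 = 0.0158 bits

Both sides equal 0.0158 bits, so I(U;V) = H(U) - H(U|V) ✓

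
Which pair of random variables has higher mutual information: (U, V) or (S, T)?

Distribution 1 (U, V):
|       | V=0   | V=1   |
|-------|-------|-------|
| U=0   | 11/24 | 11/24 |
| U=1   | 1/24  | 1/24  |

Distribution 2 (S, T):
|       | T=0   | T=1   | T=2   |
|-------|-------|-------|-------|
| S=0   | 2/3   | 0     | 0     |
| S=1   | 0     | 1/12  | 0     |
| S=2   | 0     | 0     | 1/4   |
Distribution 1 (U, V):
Marginal P(U) (row sums):
  P(U=0) = 11/24 + 11/24 = 11/12
  P(U=1) = 1/24 + 1/24 = 1/12
Marginal P(V) (column sums):
  P(V=0) = 11/24 + 1/24 = 1/2
  P(V=1) = 11/24 + 1/24 = 1/2

H(U) = -[(11/12)·log₂(11/12) + (1/12)·log₂(1/12)]
  = 0.1151 + 0.2987
  = 0.4138 bits
H(V) = -[(1/2)·log₂(1/2) + (1/2)·log₂(1/2)]
  = 0.5000 + 0.5000
  = 1.0000 bits
H(U,V) = -[(11/24)·log₂(11/24) + (11/24)·log₂(11/24) + (1/24)·log₂(1/24) + (1/24)·log₂(1/24)]
  = 0.5159 + 0.5159 + 0.1910 + 0.1910
  = 1.4138 bits

I(U;V) = H(U) + H(V) - H(U,V)
  = 0.4138 + 1.0000 - 1.4138
  = 0.0000 bits

Distribution 2 (S, T):
Marginal P(S) (row sums):
  P(S=0) = 2/3 + 0 + 0 = 2/3
  P(S=1) = 0 + 1/12 + 0 = 1/12
  P(S=2) = 0 + 0 + 1/4 = 1/4
Marginal P(T) (column sums):
  P(T=0) = 2/3 + 0 + 0 = 2/3
  P(T=1) = 0 + 1/12 + 0 = 1/12
  P(T=2) = 0 + 0 + 1/4 = 1/4

H(S) = -[(2/3)·log₂(2/3) + (1/12)·log₂(1/12) + (1/4)·log₂(1/4)]
  = 0.3900 + 0.2987 + 0.5000
  = 1.1887 bits
H(T) = -[(2/3)·log₂(2/3) + (1/12)·log₂(1/12) + (1/4)·log₂(1/4)]
  = 0.3900 + 0.2987 + 0.5000
  = 1.1887 bits
H(S,T) = -[(2/3)·log₂(2/3) + (1/12)·log₂(1/12) + (1/4)·log₂(1/4)]
  = 0.3900 + 0.2987 + 0.5000
  = 1.1887 bits

I(S;T) = H(S) + H(T) - H(S,T)
  = 1.1887 + 1.1887 - 1.1887
  = 1.1887 bits

I(S;T) = 1.1887 bits > I(U;V) = 0.0000 bits, so (S, T) has the higher mutual information (stronger dependence).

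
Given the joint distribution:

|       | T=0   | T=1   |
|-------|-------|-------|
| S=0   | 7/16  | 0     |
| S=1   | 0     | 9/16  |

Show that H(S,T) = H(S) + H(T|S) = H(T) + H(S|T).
Marginal P(S) (row sums):
  P(S=0) = 7/16 + 0 = 7/16
  P(S=1) = 0 + 9/16 = 9/16
Marginal P(T) (column sums):
  P(T=0) = 7/16 + 0 = 7/16
  P(T=1) = 0 + 9/16 = 9/16

Decomposition 1: H(S) + H(T|S)
H(S) = -[(7/16)·log₂(7/16) + (9/16)·log₂(9/16)]
  = 0.5218 + 0.4669
  = 0.9887 bits
H(T|S) = -Σ P(S,T)·log₂ P(T|S), where P(T|S) = P(S,T) / P(S)
  (cells with P(S,T) = 0 contribute 0)
  (S=0,T=0): P(T|S) = (7/16)/(7/16) = 1;  -(7/16)·log₂(1) = 0.0000
  (S=1,T=1): P(T|S) = (9/16)/(9/16) = 1;  -(9/16)·log₂(1) = 0.0000
H(T|S) = 0.0000 + 0.0000
  = 0.0000 bits
H(S) + H(T|S) = 0.9887 + 0.0000 = 0.9887 bits

Decomposition 2: H(T) + H(S|T)
H(T) = -[(7/16)·log₂(7/16) + (9/16)·log₂(9/16)]
  = 0.5218 + 0.4669
  = 0.9887 bits
H(S|T) = -Σ P(S,T)·log₂ P(S|T), where P(S|T) = P(S,T) / P(T)
  (cells with P(S,T) = 0 contribute 0)
  (S=0,T=0): P(S|T) = (7/16)/(7/16) = 1;  -(7/16)·log₂(1) = 0.0000
  (S=1,T=1): P(S|T) = (9/16)/(9/16) = 1;  -(9/16)·log₂(1) = 0.0000
H(S|T) = 0.0000 + 0.0000
  = 0.0000 bits
H(T) + H(S|T) = 0.9887 + 0.0000 = 0.9887 bits

Direct computation of the joint entropy:
H(S,T) = -[(7/16)·log₂(7/16) + (9/16)·log₂(9/16)]
  = 0.5218 + 0.4669
  = 0.9887 bits

All three agree: H(S,T) = 0.9887 bits ✓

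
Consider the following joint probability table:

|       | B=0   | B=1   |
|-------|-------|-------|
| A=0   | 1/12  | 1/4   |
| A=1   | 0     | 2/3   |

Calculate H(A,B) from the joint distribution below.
H(A,B) = -Σ P(A,B) log₂ P(A,B), summed over the non-zero cells:
H(A,B) = -[(1/12)·log₂(1/12) + (1/4)·log₂(1/4) + (2/3)·log₂(2/3)]
  = 0.2987 + 0.5000 + 0.3900
  = 1.1887 bits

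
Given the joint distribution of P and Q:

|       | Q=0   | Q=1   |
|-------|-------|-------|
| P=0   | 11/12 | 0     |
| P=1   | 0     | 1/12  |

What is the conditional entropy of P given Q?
Marginal P(Q) (column sums):
  P(Q=0) = 11/12 + 0 = 11/12
  P(Q=1) = 0 + 1/12 = 1/12

H(P|Q) = -Σ P(P,Q)·log₂ P(P|Q), where P(P|Q) = P(P,Q) / P(Q)
  (cells with P(P,Q) = 0 contribute 0)
  (P=0,Q=0): P(P|Q) = (11/12)/(11/12) = 1;  -(11/12)·log₂(1) = 0.0000
  (P=1,Q=1): P(P|Q) = (1/12)/(1/12) = 1;  -(1/12)·log₂(1) = 0.0000
H(P|Q) = 0.0000 + 0.0000
  = 0.0000 bits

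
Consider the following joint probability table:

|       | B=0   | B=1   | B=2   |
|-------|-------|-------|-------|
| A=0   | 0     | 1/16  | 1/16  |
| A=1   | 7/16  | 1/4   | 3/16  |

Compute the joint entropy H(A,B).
H(A,B) = -Σ P(A,B) log₂ P(A,B), summed over the non-zero cells:
H(A,B) = -[(1/16)·log₂(1/16) + (1/16)·log₂(1/16) + (7/16)·log₂(7/16) + (1/4)·log₂(1/4) + (3/16)·log₂(3/16)]
  = 0.2500 + 0.2500 + 0.5218 + 0.5000 + 0.4528
  = 1.9746 bits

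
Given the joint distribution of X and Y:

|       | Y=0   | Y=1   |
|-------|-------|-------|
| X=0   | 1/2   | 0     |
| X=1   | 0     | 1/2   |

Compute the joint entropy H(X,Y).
H(X,Y) = -Σ P(X,Y) log₂ P(X,Y), summed over the non-zero cells:
H(X,Y) = -[(1/2)·log₂(1/2) + (1/2)·log₂(1/2)]
  = 0.5000 + 0.5000
  = 1.0000 bits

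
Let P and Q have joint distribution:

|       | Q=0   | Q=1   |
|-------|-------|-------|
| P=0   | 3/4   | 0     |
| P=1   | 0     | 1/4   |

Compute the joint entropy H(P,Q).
H(P,Q) = -Σ P(P,Q) log₂ P(P,Q), summed over the non-zero cells:
H(P,Q) = -[(3/4)·log₂(3/4) + (1/4)·log₂(1/4)]
  = 0.3113 + 0.5000
  = 0.8113 bits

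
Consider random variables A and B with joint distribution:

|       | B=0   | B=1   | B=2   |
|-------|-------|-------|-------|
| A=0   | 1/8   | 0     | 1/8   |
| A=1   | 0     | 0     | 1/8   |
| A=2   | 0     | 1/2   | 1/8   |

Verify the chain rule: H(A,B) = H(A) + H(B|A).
Left side:
H(A,B) = -[(1/8)·log₂(1/8) + (1/8)·log₂(1/8) + (1/8)·log₂(1/8) + (1/2)·log₂(1/2) + (1/8)·log₂(1/8)]
  = 0.3750 + 0.3750 + 0.3750 + 0.5000 + 0.3750
  = 2.0000 bits

Right side:
Marginal P(A) (row sums):
  P(A=0) = 1/8 + 0 + 1/8 = 1/4
  P(A=1) = 0 + 0 + 1/8 = 1/8
  P(A=2) = 0 + 1/2 + 1/8 = 5/8
H(A) = -[(1/4)·log₂(1/4) + (1/8)·log₂(1/8) + (5/8)·log₂(5/8)]
  = 0.5000 + 0.3750 + 0.4238
  = 1.2988 bits
H(B|A) = -Σ P(A,B)·log₂ P(B|A), where P(B|A) = P(A,B) / P(A)
  (cells with P(A,B) = 0 contribute 0)
  (A=0,B=0): P(B|A) = (1/8)/(1/4) = 1/2;  -(1/8)·log₂(1/2) = 0.1250
  (A=0,B=2): P(B|A) = (1/8)/(1/4) = 1/2;  -(1/8)·log₂(1/2) = 0.1250
  (A=1,B=2): P(B|A) = (1/8)/(1/8) = 1;  -(1/8)·log₂(1) = 0.0000
  (A=2,B=1): P(B|A) = (1/2)/(5/8) = 4/5;  -(1/2)·log₂(4/5) = 0.1610
  (A=2,B=2): P(B|A) = (1/8)/(5/8) = 1/5;  -(1/8)·log₂(1/5) = 0.2902
H(B|A) = 0.1250 + 0.1250 + 0.0000 + 0.1610 + 0.2902
  = 0.7012 bits
H(A) + H(B|A) = 1.2988 + 0.7012 = 2.0000 bits

Both sides equal 2.0000 bits, so the chain rule holds ✓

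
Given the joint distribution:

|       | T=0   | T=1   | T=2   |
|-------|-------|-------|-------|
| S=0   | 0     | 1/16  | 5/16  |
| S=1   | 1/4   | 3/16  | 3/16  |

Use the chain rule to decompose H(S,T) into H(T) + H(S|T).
By the chain rule: H(S,T) = H(T) + H(S|T)

Marginal P(T) (column sums):
  P(T=0) = 0 + 1/4 = 1/4
  P(T=1) = 1/16 + 3/16 = 1/4
  P(T=2) = 5/16 + 3/16 = 1/2
H(T) = -[(1/4)·log₂(1/4) + (1/4)·log₂(1/4) + (1/2)·log₂(1/2)]
  = 0.5000 + 0.5000 + 0.5000
  = 1.5000 bits
H(S|T) = -Σ P(S,T)·log₂ P(S|T), where P(S|T) = P(S,T) / P(T)
  (cells with P(S,T) = 0 contribute 0)
  (S=0,T=1): P(S|T) = (1/16)/(1/4) = 1/4;  -(1/16)·log₂(1/4) = 0.1250
  (S=0,T=2): P(S|T) = (5/16)/(1/2) = 5/8;  -(5/16)·log₂(5/8) = 0.2119
  (S=1,T=0): P(S|T) = (1/4)/(1/4) = 1;  -(1/4)·log₂(1) = 0.0000
  (S=1,T=1): P(S|T) = (3/16)/(1/4) = 3/4;  -(3/16)·log₂(3/4) = 0.0778
  (S=1,T=2): P(S|T) = (3/16)/(1/2) = 3/8;  -(3/16)·log₂(3/8) = 0.2653
H(S|T) = 0.1250 + 0.2119 + 0.0000 + 0.0778 + 0.2653
  = 0.6800 bits

H(S,T) = H(T) + H(S|T) = 1.5000 + 0.6800 = 2.1800 bits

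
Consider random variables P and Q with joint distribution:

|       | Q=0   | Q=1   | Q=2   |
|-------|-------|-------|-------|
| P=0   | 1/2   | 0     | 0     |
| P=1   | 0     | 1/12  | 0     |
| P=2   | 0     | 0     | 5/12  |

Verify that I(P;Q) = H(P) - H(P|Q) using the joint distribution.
Left side, from I(P;Q) = H(P) + H(Q) - H(P,Q):
Marginal P(P) (row sums):
  P(P=0) = 1/2 + 0 + 0 = 1/2
  P(P=1) = 0 + 1/12 + 0 = 1/12
  P(P=2) = 0 + 0 + 5/12 = 5/12
Marginal P(Q) (column sums):
  P(Q=0) = 1/2 + 0 + 0 = 1/2
  P(Q=1) = 0 + 1/12 + 0 = 1/12
  P(Q=2) = 0 + 0 + 5/12 = 5/12

H(P) = -[(1/2)·log₂(1/2) + (1/12)·log₂(1/12) + (5/12)·log₂(5/12)]
  = 0.5000 + 0.2987 + 0.5263
  = 1.3250 bits
H(Q) = -[(1/2)·log₂(1/2) + (1/12)·log₂(1/12) + (5/12)·log₂(5/12)]
  = 0.5000 + 0.2987 + 0.5263
  = 1.3250 bits
H(P,Q) = -[(1/2)·log₂(1/2) + (1/12)·log₂(1/12) + (5/12)·log₂(5/12)]
  = 0.5000 + 0.2987 + 0.5263
  = 1.3250 bits

I(P;Q) = H(P) + H(Q) - H(P,Q)
  = 1.3250 + 1.3250 - 1.3250
  = 1.3250 bits

Right side, with H(P|Q) computed directly from the conditional probabilities:
H(P|Q) = -Σ P(P,Q)·log₂ P(P|Q), where P(P|Q) = P(P,Q) / P(Q)
  (cells with P(P,Q) = 0 contribute 0)
  (P=0,Q=0): P(P|Q) = (1/2)/(1/2) = 1;  -(1/2)·log₂(1) = 0.0000
  (P=1,Q=1): P(P|Q) = (1/12)/(1/12) = 1;  -(1/12)·log₂(1) = 0.0000
  (P=2,Q=2): P(P|Q) = (5/12)/(5/12) = 1;  -(5/12)·log₂(1) = 0.0000
H(P|Q) = 0.0000 + 0.0000 + 0.0000
  = 0.0000 bits
H(P) - H(P|Q) = 1.3250 - 0.0000 = 1.3250 bits

Both sides equal 1.3250 bits, so I(P;Q) = H(P) - H(P|Q) ✓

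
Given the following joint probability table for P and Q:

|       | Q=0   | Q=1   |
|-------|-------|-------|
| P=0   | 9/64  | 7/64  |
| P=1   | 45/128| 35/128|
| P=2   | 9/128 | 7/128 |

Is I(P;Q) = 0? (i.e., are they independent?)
Marginal P(P) (row sums):
  P(P=0) = 9/64 + 7/64 = 1/4
  P(P=1) = 45/128 + 35/128 = 5/8
  P(P=2) = 9/128 + 7/128 = 1/8
Marginal P(Q) (column sums):
  P(Q=0) = 9/64 + 45/128 + 9/128 = 9/16
  P(Q=1) = 7/64 + 35/128 + 7/128 = 7/16

P and Q are independent iff P(P=i,Q=j) = P(P=i)·P(Q=j) for every cell.
  P(P=0)·P(Q=0) = 1/4 × 9/16 = 9/64 = P(P=0,Q=0) ✓
  P(P=0)·P(Q=1) = 1/4 × 7/16 = 7/64 = P(P=0,Q=1) ✓
  P(P=1)·P(Q=0) = 5/8 × 9/16 = 45/128 = P(P=1,Q=0) ✓
  P(P=1)·P(Q=1) = 5/8 × 7/16 = 35/128 = P(P=1,Q=1) ✓
  P(P=2)·P(Q=0) = 1/8 × 9/16 = 9/128 = P(P=2,Q=0) ✓
  P(P=2)·P(Q=1) = 1/8 × 7/16 = 7/128 = P(P=2,Q=1) ✓

Yes, P and Q are independent: every cell factors, so I(P;Q) = 0 bits.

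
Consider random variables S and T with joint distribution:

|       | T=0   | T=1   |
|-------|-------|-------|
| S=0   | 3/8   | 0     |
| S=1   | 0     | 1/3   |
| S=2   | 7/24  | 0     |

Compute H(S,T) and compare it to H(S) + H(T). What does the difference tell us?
Marginal P(S) (row sums):
  P(S=0) = 3/8 + 0 = 3/8
  P(S=1) = 0 + 1/3 = 1/3
  P(S=2) = 7/24 + 0 = 7/24
Marginal P(T) (column sums):
  P(T=0) = 3/8 + 0 + 7/24 = 2/3
  P(T=1) = 0 + 1/3 + 0 = 1/3

H(S,T) = -[(3/8)·log₂(3/8) + (1/3)·log₂(1/3) + (7/24)·log₂(7/24)]
  = 0.5306 + 0.5283 + 0.5185
  = 1.5774 bits
H(S) = -[(3/8)·log₂(3/8) + (1/3)·log₂(1/3) + (7/24)·log₂(7/24)]
  = 0.5306 + 0.5283 + 0.5185
  = 1.5774 bits
H(T) = -[(2/3)·log₂(2/3) + (1/3)·log₂(1/3)]
  = 0.3900 + 0.5283
  = 0.9183 bits

H(S) + H(T) = 1.5774 + 0.9183 = 2.4957 bits
Difference: H(S) + H(T) - H(S,T) = 2.4957 - 1.5774 = 0.9183 bits = I(S;T)

The difference is the mutual information; it is positive here, so S and T are dependent (knowing one reduces uncertainty about the other by 0.9183 bits).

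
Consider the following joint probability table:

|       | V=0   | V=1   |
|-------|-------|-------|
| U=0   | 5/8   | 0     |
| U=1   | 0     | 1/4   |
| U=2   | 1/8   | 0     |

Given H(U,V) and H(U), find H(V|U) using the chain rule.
From the chain rule: H(U,V) = H(U) + H(V|U)
Therefore: H(V|U) = H(U,V) - H(U)

H(U,V) = -[(5/8)·log₂(5/8) + (1/4)·log₂(1/4) + (1/8)·log₂(1/8)]
  = 0.4238 + 0.5000 + 0.3750
  = 1.2988 bits
Marginal P(U) (row sums):
  P(U=0) = 5/8 + 0 = 5/8
  P(U=1) = 0 + 1/4 = 1/4
  P(U=2) = 1/8 + 0 = 1/8
H(U) = -[(5/8)·log₂(5/8) + (1/4)·log₂(1/4) + (1/8)·log₂(1/8)]
  = 0.4238 + 0.5000 + 0.3750
  = 1.2988 bits

H(V|U) = 1.2988 - 1.2988 = 0.0000 bits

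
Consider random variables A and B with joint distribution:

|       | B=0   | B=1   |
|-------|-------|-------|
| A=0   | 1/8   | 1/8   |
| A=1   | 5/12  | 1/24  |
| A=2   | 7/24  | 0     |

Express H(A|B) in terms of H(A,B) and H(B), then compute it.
H(A|B) = H(A,B) - H(B)

Marginal P(B) (column sums):
  P(B=0) = 1/8 + 5/12 + 7/24 = 5/6
  P(B=1) = 1/8 + 1/24 + 0 = 1/6

H(A,B) = -[(1/8)·log₂(1/8) + (1/8)·log₂(1/8) + (5/12)·log₂(5/12) + (1/24)·log₂(1/24) + (7/24)·log₂(7/24)]
  = 0.3750 + 0.3750 + 0.5263 + 0.1910 + 0.5185
  = 1.9858 bits
H(B) = -[(5/6)·log₂(5/6) + (1/6)·log₂(1/6)]
  = 0.2192 + 0.4308
  = 0.6500 bits

H(A|B) = 1.9858 - 0.6500 = 1.3358 bits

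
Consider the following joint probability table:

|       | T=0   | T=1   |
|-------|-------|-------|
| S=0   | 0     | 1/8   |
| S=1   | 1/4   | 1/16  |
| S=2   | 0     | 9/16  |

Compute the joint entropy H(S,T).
H(S,T) = -Σ P(S,T) log₂ P(S,T), summed over the non-zero cells:
H(S,T) = -[(1/8)·log₂(1/8) + (1/4)·log₂(1/4) + (1/16)·log₂(1/16) + (9/16)·log₂(9/16)]
  = 0.3750 + 0.5000 + 0.2500 + 0.4669
  = 1.5919 bits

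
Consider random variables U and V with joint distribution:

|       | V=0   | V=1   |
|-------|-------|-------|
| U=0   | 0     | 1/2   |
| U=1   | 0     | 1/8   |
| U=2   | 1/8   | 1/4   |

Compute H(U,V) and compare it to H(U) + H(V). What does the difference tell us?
Marginal P(U) (row sums):
  P(U=0) = 0 + 1/2 = 1/2
  P(U=1) = 0 + 1/8 = 1/8
  P(U=2) = 1/8 + 1/4 = 3/8
Marginal P(V) (column sums):
  P(V=0) = 0 + 0 + 1/8 = 1/8
  P(V=1) = 1/2 + 1/8 + 1/4 = 7/8

H(U,V) = -[(1/2)·log₂(1/2) + (1/8)·log₂(1/8) + (1/8)·log₂(1/8) + (1/4)·log₂(1/4)]
  = 0.5000 + 0.3750 + 0.3750 + 0.5000
  = 1.7500 bits
H(U) = -[(1/2)·log₂(1/2) + (1/8)·log₂(1/8) + (3/8)·log₂(3/8)]
  = 0.5000 + 0.3750 + 0.5306
  = 1.4056 bits
H(V) = -[(1/8)·log₂(1/8) + (7/8)·log₂(7/8)]
  = 0.3750 + 0.1686
  = 0.5436 bits

H(U) + H(V) = 1.4056 + 0.5436 = 1.9492 bits
Difference: H(U) + H(V) - H(U,V) = 1.9492 - 1.7500 = 0.1992 bits = I(U;V)

The difference is the mutual information; it is positive here, so U and V are dependent (knowing one reduces uncertainty about the other by 0.1992 bits).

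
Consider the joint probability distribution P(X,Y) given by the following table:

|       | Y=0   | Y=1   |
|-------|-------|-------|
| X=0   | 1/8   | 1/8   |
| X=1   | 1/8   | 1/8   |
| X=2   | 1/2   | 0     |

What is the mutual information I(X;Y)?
Marginal P(X) (row sums):
  P(X=0) = 1/8 + 1/8 = 1/4
  P(X=1) = 1/8 + 1/8 = 1/4
  P(X=2) = 1/2 + 0 = 1/2
Marginal P(Y) (column sums):
  P(Y=0) = 1/8 + 1/8 + 1/2 = 3/4
  P(Y=1) = 1/8 + 1/8 + 0 = 1/4

H(X) = -[(1/4)·log₂(1/4) + (1/4)·log₂(1/4) + (1/2)·log₂(1/2)]
  = 0.5000 + 0.5000 + 0.5000
  = 1.5000 bits
H(Y) = -[(3/4)·log₂(3/4) + (1/4)·log₂(1/4)]
  = 0.3113 + 0.5000
  = 0.8113 bits
H(X,Y) = -[(1/8)·log₂(1/8) + (1/8)·log₂(1/8) + (1/8)·log₂(1/8) + (1/8)·log₂(1/8) + (1/2)·log₂(1/2)]
  = 0.3750 + 0.3750 + 0.3750 + 0.3750 + 0.5000
  = 2.0000 bits

I(X;Y) = H(X) + H(Y) - H(X,Y)
  = 1.5000 + 0.8113 - 2.0000
  = 0.3113 bits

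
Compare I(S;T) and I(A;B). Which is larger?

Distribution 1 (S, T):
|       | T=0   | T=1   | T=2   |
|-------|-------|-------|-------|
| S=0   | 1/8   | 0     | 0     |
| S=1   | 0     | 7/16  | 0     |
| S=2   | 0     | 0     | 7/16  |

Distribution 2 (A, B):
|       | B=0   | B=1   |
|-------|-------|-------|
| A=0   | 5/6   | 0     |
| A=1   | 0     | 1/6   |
Distribution 1 (S, T):
Marginal P(S) (row sums):
  P(S=0) = 1/8 + 0 + 0 = 1/8
  P(S=1) = 0 + 7/16 + 0 = 7/16
  P(S=2) = 0 + 0 + 7/16 = 7/16
Marginal P(T) (column sums):
  P(T=0) = 1/8 + 0 + 0 = 1/8
  P(T=1) = 0 + 7/16 + 0 = 7/16
  P(T=2) = 0 + 0 + 7/16 = 7/16

H(S) = -[(1/8)·log₂(1/8) + (7/16)·log₂(7/16) + (7/16)·log₂(7/16)]
  = 0.3750 + 0.5218 + 0.5218
  = 1.4186 bits
H(T) = -[(1/8)·log₂(1/8) + (7/16)·log₂(7/16) + (7/16)·log₂(7/16)]
  = 0.3750 + 0.5218 + 0.5218
  = 1.4186 bits
H(S,T) = -[(1/8)·log₂(1/8) + (7/16)·log₂(7/16) + (7/16)·log₂(7/16)]
  = 0.3750 + 0.5218 + 0.5218
  = 1.4186 bits

I(S;T) = H(S) + H(T) - H(S,T)
  = 1.4186 + 1.4186 - 1.4186
  = 1.4186 bits

Distribution 2 (A, B):
Marginal P(A) (row sums):
  P(A=0) = 5/6 + 0 = 5/6
  P(A=1) = 0 + 1/6 = 1/6
Marginal P(B) (column sums):
  P(B=0) = 5/6 + 0 = 5/6
  P(B=1) = 0 + 1/6 = 1/6

H(A) = -[(5/6)·log₂(5/6) + (1/6)·log₂(1/6)]
  = 0.2192 + 0.4308
  = 0.6500 bits
H(B) = -[(5/6)·log₂(5/6) + (1/6)·log₂(1/6)]
  = 0.2192 + 0.4308
  = 0.6500 bits
H(A,B) = -[(5/6)·log₂(5/6) + (1/6)·log₂(1/6)]
  = 0.2192 + 0.4308
  = 0.6500 bits

I(A;B) = H(A) + H(B) - H(A,B)
  = 0.6500 + 0.6500 - 0.6500
  = 0.6500 bits

I(S;T) = 1.4186 bits > I(A;B) = 0.6500 bits, so (S, T) has the higher mutual information (stronger dependence).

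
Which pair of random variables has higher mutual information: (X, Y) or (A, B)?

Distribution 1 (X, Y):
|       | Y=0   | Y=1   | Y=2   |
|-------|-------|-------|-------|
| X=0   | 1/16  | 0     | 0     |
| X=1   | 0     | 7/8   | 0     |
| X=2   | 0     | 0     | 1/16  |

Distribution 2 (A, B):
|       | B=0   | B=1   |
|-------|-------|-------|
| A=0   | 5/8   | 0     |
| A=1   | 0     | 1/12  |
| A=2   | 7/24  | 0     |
Distribution 1 (X, Y):
Marginal P(X) (row sums):
  P(X=0) = 1/16 + 0 + 0 = 1/16
  P(X=1) = 0 + 7/8 + 0 = 7/8
  P(X=2) = 0 + 0 + 1/16 = 1/16
Marginal P(Y) (column sums):
  P(Y=0) = 1/16 + 0 + 0 = 1/16
  P(Y=1) = 0 + 7/8 + 0 = 7/8
  P(Y=2) = 0 + 0 + 1/16 = 1/16

H(X) = -[(1/16)·log₂(1/16) + (7/8)·log₂(7/8) + (1/16)·log₂(1/16)]
  = 0.2500 + 0.1686 + 0.2500
  = 0.6686 bits
H(Y) = -[(1/16)·log₂(1/16) + (7/8)·log₂(7/8) + (1/16)·log₂(1/16)]
  = 0.2500 + 0.1686 + 0.2500
  = 0.6686 bits
H(X,Y) = -[(1/16)·log₂(1/16) + (7/8)·log₂(7/8) + (1/16)·log₂(1/16)]
  = 0.2500 + 0.1686 + 0.2500
  = 0.6686 bits

I(X;Y) = H(X) + H(Y) - H(X,Y)
  = 0.6686 + 0.6686 - 0.6686
  = 0.6686 bits

Distribution 2 (A, B):
Marginal P(A) (row sums):
  P(A=0) = 5/8 + 0 = 5/8
  P(A=1) = 0 + 1/12 = 1/12
  P(A=2) = 7/24 + 0 = 7/24
Marginal P(B) (column sums):
  P(B=0) = 5/8 + 0 + 7/24 = 11/12
  P(B=1) = 0 + 1/12 + 0 = 1/12

H(A) = -[(5/8)·log₂(5/8) + (1/12)·log₂(1/12) + (7/24)·log₂(7/24)]
  = 0.4238 + 0.2987 + 0.5185
  = 1.2410 bits
H(B) = -[(11/12)·log₂(11/12) + (1/12)·log₂(1/12)]
  = 0.1151 + 0.2987
  = 0.4138 bits
H(A,B) = -[(5/8)·log₂(5/8) + (1/12)·log₂(1/12) + (7/24)·log₂(7/24)]
  = 0.4238 + 0.2987 + 0.5185
  = 1.2410 bits

I(A;B) = H(A) + H(B) - H(A,B)
  = 1.2410 + 0.4138 - 1.2410
  = 0.4138 bits

I(X;Y) = 0.6686 bits > I(A;B) = 0.4138 bits, so (X, Y) has the higher mutual information (stronger dependence).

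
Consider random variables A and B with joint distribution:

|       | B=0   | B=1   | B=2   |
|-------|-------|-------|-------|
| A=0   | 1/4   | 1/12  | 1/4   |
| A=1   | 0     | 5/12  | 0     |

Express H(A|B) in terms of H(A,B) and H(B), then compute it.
H(A|B) = H(A,B) - H(B)

Marginal P(B) (column sums):
  P(B=0) = 1/4 + 0 = 1/4
  P(B=1) = 1/12 + 5/12 = 1/2
  P(B=2) = 1/4 + 0 = 1/4

H(A,B) = -[(1/4)·log₂(1/4) + (1/12)·log₂(1/12) + (1/4)·log₂(1/4) + (5/12)·log₂(5/12)]
  = 0.5000 + 0.2987 + 0.5000 + 0.5263
  = 1.8250 bits
H(B) = -[(1/4)·log₂(1/4) + (1/2)·log₂(1/2) + (1/4)·log₂(1/4)]
  = 0.5000 + 0.5000 + 0.5000
  = 1.5000 bits

H(A|B) = 1.8250 - 1.5000 = 0.3250 bits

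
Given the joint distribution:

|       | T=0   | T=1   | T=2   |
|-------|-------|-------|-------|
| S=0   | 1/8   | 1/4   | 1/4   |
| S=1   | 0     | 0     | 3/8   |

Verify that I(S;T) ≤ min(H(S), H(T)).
Marginal P(S) (row sums):
  P(S=0) = 1/8 + 1/4 + 1/4 = 5/8
  P(S=1) = 0 + 0 + 3/8 = 3/8
Marginal P(T) (column sums):
  P(T=0) = 1/8 + 0 = 1/8
  P(T=1) = 1/4 + 0 = 1/4
  P(T=2) = 1/4 + 3/8 = 5/8

H(S) = -[(5/8)·log₂(5/8) + (3/8)·log₂(3/8)]
  = 0.4238 + 0.5306
  = 0.9544 bits
H(T) = -[(1/8)·log₂(1/8) + (1/4)·log₂(1/4) + (5/8)·log₂(5/8)]
  = 0.3750 + 0.5000 + 0.4238
  = 1.2988 bits
H(S,T) = -[(1/8)·log₂(1/8) + (1/4)·log₂(1/4) + (1/4)·log₂(1/4) + (3/8)·log₂(3/8)]
  = 0.3750 + 0.5000 + 0.5000 + 0.5306
  = 1.9056 bits

I(S;T) = H(S) + H(T) - H(S,T)
  = 0.9544 + 1.2988 - 1.9056
  = 0.3476 bits

min(H(S), H(T)) = min(0.9544, 1.2988) = 0.9544 bits
Since 0.3476 ≤ 0.9544, the bound is satisfied ✓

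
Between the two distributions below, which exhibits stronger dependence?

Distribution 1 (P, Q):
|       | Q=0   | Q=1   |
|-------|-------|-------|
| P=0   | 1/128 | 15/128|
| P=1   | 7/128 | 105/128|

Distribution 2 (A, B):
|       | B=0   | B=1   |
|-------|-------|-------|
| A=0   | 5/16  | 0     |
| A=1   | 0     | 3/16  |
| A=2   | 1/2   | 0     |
Distribution 1 (P, Q):
Marginal P(P) (row sums):
  P(P=0) = 1/128 + 15/128 = 1/8
  P(P=1) = 7/128 + 105/128 = 7/8
Marginal P(Q) (column sums):
  P(Q=0) = 1/128 + 7/128 = 1/16
  P(Q=1) = 15/128 + 105/128 = 15/16

H(P) = -[(1/8)·log₂(1/8) + (7/8)·log₂(7/8)]
  = 0.3750 + 0.1686
  = 0.5436 bits
H(Q) = -[(1/16)·log₂(1/16) + (15/16)·log₂(15/16)]
  = 0.2500 + 0.0873
  = 0.3373 bits
H(P,Q) = -[(1/128)·log₂(1/128) + (15/128)·log₂(15/128) + (7/128)·log₂(7/128) + (105/128)·log₂(105/128)]
  = 0.0547 + 0.3625 + 0.2293 + 0.2344
  = 0.8809 bits

I(P;Q) = H(P) + H(Q) - H(P,Q)
  = 0.5436 + 0.3373 - 0.8809
  = 0.0000 bits

Distribution 2 (A, B):
Marginal P(A) (row sums):
  P(A=0) = 5/16 + 0 = 5/16
  P(A=1) = 0 + 3/16 = 3/16
  P(A=2) = 1/2 + 0 = 1/2
Marginal P(B) (column sums):
  P(B=0) = 5/16 + 0 + 1/2 = 13/16
  P(B=1) = 0 + 3/16 + 0 = 3/16

H(A) = -[(5/16)·log₂(5/16) + (3/16)·log₂(3/16) + (1/2)·log₂(1/2)]
  = 0.5244 + 0.4528 + 0.5000
  = 1.4772 bits
H(B) = -[(13/16)·log₂(13/16) + (3/16)·log₂(3/16)]
  = 0.2434 + 0.4528
  = 0.6962 bits
H(A,B) = -[(5/16)·log₂(5/16) + (3/16)·log₂(3/16) + (1/2)·log₂(1/2)]
  = 0.5244 + 0.4528 + 0.5000
  = 1.4772 bits

I(A;B) = H(A) + H(B) - H(A,B)
  = 1.4772 + 0.6962 - 1.4772
  = 0.6962 bits

I(A;B) = 0.6962 bits > I(P;Q) = 0.0000 bits, so (A, B) has the higher mutual information (stronger dependence).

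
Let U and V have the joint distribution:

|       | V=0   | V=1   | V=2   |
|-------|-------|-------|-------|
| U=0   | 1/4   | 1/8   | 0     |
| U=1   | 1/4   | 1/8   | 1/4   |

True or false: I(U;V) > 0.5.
Marginal P(U) (row sums):
  P(U=0) = 1/4 + 1/8 + 0 = 3/8
  P(U=1) = 1/4 + 1/8 + 1/4 = 5/8
Marginal P(V) (column sums):
  P(V=0) = 1/4 + 1/4 = 1/2
  P(V=1) = 1/8 + 1/8 = 1/4
  P(V=2) = 0 + 1/4 = 1/4

H(U) = -[(3/8)·log₂(3/8) + (5/8)·log₂(5/8)]
  = 0.5306 + 0.4238
  = 0.9544 bits
H(V) = -[(1/2)·log₂(1/2) + (1/4)·log₂(1/4) + (1/4)·log₂(1/4)]
  = 0.5000 + 0.5000 + 0.5000
  = 1.5000 bits
H(U,V) = -[(1/4)·log₂(1/4) + (1/8)·log₂(1/8) + (1/4)·log₂(1/4) + (1/8)·log₂(1/8) + (1/4)·log₂(1/4)]
  = 0.5000 + 0.3750 + 0.5000 + 0.3750 + 0.5000
  = 2.2500 bits

I(U;V) = H(U) + H(V) - H(U,V)
  = 0.9544 + 1.5000 - 2.2500
  = 0.2044 bits

False. I(U;V) = 0.2044 bits, which is ≤ 0.5 bits.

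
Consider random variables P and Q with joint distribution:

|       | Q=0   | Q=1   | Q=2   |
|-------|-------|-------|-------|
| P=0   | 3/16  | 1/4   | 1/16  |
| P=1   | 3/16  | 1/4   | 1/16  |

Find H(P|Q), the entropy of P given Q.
Marginal P(Q) (column sums):
  P(Q=0) = 3/16 + 3/16 = 3/8
  P(Q=1) = 1/4 + 1/4 = 1/2
  P(Q=2) = 1/16 + 1/16 = 1/8

H(P|Q) = -Σ P(P,Q)·log₂ P(P|Q), where P(P|Q) = P(P,Q) / P(Q)
  (P=0,Q=0): P(P|Q) = (3/16)/(3/8) = 1/2;  -(3/16)·log₂(1/2) = 0.1875
  (P=0,Q=1): P(P|Q) = (1/4)/(1/2) = 1/2;  -(1/4)·log₂(1/2) = 0.2500
  (P=0,Q=2): P(P|Q) = (1/16)/(1/8) = 1/2;  -(1/16)·log₂(1/2) = 0.0625
  (P=1,Q=0): P(P|Q) = (3/16)/(3/8) = 1/2;  -(3/16)·log₂(1/2) = 0.1875
  (P=1,Q=1): P(P|Q) = (1/4)/(1/2) = 1/2;  -(1/4)·log₂(1/2) = 0.2500
  (P=1,Q=2): P(P|Q) = (1/16)/(1/8) = 1/2;  -(1/16)·log₂(1/2) = 0.0625
H(P|Q) = 0.1875 + 0.2500 + 0.0625 + 0.1875 + 0.2500 + 0.0625
  = 1.0000 bits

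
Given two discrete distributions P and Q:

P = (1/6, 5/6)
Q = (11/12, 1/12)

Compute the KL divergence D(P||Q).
D(P||Q) = Σ P(i) log₂(P(i)/Q(i))
  i=0: (1/6) × log₂((1/6)/(11/12)) = (1/6) × log₂(2/11) = -0.4099
  i=1: (5/6) × log₂((5/6)/(1/12)) = (5/6) × log₂(10) = 2.7683
D(P||Q) = -0.4099 + 2.7683
  = 2.3584 bits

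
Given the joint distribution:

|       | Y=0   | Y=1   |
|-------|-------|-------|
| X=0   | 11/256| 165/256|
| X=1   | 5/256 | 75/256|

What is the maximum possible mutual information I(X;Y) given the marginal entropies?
The upper bound on mutual information is I(X;Y) ≤ min(H(X), H(Y)).

Marginal P(X) (row sums):
  P(X=0) = 11/256 + 165/256 = 11/16
  P(X=1) = 5/256 + 75/256 = 5/16
Marginal P(Y) (column sums):
  P(Y=0) = 11/256 + 5/256 = 1/16
  P(Y=1) = 165/256 + 75/256 = 15/16

H(X) = -[(11/16)·log₂(11/16) + (5/16)·log₂(5/16)]
  = 0.3716 + 0.5244
  = 0.8960 bits
H(Y) = -[(1/16)·log₂(1/16) + (15/16)·log₂(15/16)]
  = 0.2500 + 0.0873
  = 0.3373 bits

Maximum possible I(X;Y) = min(0.8960, 0.3373) = 0.3373 bits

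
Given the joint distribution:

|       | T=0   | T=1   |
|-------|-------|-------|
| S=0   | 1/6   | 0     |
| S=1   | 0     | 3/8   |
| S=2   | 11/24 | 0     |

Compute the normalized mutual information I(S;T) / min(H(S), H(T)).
Marginal P(S) (row sums):
  P(S=0) = 1/6 + 0 = 1/6
  P(S=1) = 0 + 3/8 = 3/8
  P(S=2) = 11/24 + 0 = 11/24
Marginal P(T) (column sums):
  P(T=0) = 1/6 + 0 + 11/24 = 5/8
  P(T=1) = 0 + 3/8 + 0 = 3/8

H(S) = -[(1/6)·log₂(1/6) + (3/8)·log₂(3/8) + (11/24)·log₂(11/24)]
  = 0.4308 + 0.5306 + 0.5159
  = 1.4773 bits
H(T) = -[(5/8)·log₂(5/8) + (3/8)·log₂(3/8)]
  = 0.4238 + 0.5306
  = 0.9544 bits
H(S,T) = -[(1/6)·log₂(1/6) + (3/8)·log₂(3/8) + (11/24)·log₂(11/24)]
  = 0.4308 + 0.5306 + 0.5159
  = 1.4773 bits

I(S;T) = H(S) + H(T) - H(S,T)
  = 1.4773 + 0.9544 - 1.4773
  = 0.9544 bits

min(H(S), H(T)) = min(1.4773, 0.9544) = 0.9544 bits
Normalized MI = 0.9544 / 0.9544 = 1.0000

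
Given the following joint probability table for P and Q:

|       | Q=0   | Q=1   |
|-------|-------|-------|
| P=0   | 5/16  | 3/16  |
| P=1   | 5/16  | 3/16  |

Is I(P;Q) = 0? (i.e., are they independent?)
Marginal P(P) (row sums):
  P(P=0) = 5/16 + 3/16 = 1/2
  P(P=1) = 5/16 + 3/16 = 1/2
Marginal P(Q) (column sums):
  P(Q=0) = 5/16 + 5/16 = 5/8
  P(Q=1) = 3/16 + 3/16 = 3/8

P and Q are independent iff P(P=i,Q=j) = P(P=i)·P(Q=j) for every cell.
  P(P=0)·P(Q=0) = 1/2 × 5/8 = 5/16 = P(P=0,Q=0) ✓
  P(P=0)·P(Q=1) = 1/2 × 3/8 = 3/16 = P(P=0,Q=1) ✓
  P(P=1)·P(Q=0) = 1/2 × 5/8 = 5/16 = P(P=1,Q=0) ✓
  P(P=1)·P(Q=1) = 1/2 × 3/8 = 3/16 = P(P=1,Q=1) ✓

Yes, P and Q are independent: every cell factors, so I(P;Q) = 0 bits.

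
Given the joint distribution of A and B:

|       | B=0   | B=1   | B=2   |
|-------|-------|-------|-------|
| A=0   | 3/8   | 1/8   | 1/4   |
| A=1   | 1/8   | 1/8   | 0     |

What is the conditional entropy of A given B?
Marginal P(B) (column sums):
  P(B=0) = 3/8 + 1/8 = 1/2
  P(B=1) = 1/8 + 1/8 = 1/4
  P(B=2) = 1/4 + 0 = 1/4

H(A|B) = -Σ P(A,B)·log₂ P(A|B), where P(A|B) = P(A,B) / P(B)
  (cells with P(A,B) = 0 contribute 0)
  (A=0,B=0): P(A|B) = (3/8)/(1/2) = 3/4;  -(3/8)·log₂(3/4) = 0.1556
  (A=0,B=1): P(A|B) = (1/8)/(1/4) = 1/2;  -(1/8)·log₂(1/2) = 0.1250
  (A=0,B=2): P(A|B) = (1/4)/(1/4) = 1;  -(1/4)·log₂(1) = 0.0000
  (A=1,B=0): P(A|B) = (1/8)/(1/2) = 1/4;  -(1/8)·log₂(1/4) = 0.2500
  (A=1,B=1): P(A|B) = (1/8)/(1/4) = 1/2;  -(1/8)·log₂(1/2) = 0.1250
H(A|B) = 0.1556 + 0.1250 + 0.0000 + 0.2500 + 0.1250
  = 0.6556 bits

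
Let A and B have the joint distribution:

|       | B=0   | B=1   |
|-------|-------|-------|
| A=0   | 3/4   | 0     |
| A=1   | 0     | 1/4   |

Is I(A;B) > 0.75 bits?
Marginal P(A) (row sums):
  P(A=0) = 3/4 + 0 = 3/4
  P(A=1) = 0 + 1/4 = 1/4
Marginal P(B) (column sums):
  P(B=0) = 3/4 + 0 = 3/4
  P(B=1) = 0 + 1/4 = 1/4

H(A) = -[(3/4)·log₂(3/4) + (1/4)·log₂(1/4)]
  = 0.3113 + 0.5000
  = 0.8113 bits
H(B) = -[(3/4)·log₂(3/4) + (1/4)·log₂(1/4)]
  = 0.3113 + 0.5000
  = 0.8113 bits
H(A,B) = -[(3/4)·log₂(3/4) + (1/4)·log₂(1/4)]
  = 0.3113 + 0.5000
  = 0.8113 bits

I(A;B) = H(A) + H(B) - H(A,B)
  = 0.8113 + 0.8113 - 0.8113
  = 0.8113 bits

Yes. I(A;B) = 0.8113 bits, which is > 0.75 bits.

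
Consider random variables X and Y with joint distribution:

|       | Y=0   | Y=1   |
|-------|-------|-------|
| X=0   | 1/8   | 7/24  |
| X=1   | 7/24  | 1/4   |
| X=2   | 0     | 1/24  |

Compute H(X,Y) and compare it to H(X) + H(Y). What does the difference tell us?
Marginal P(X) (row sums):
  P(X=0) = 1/8 + 7/24 = 5/12
  P(X=1) = 7/24 + 1/4 = 13/24
  P(X=2) = 0 + 1/24 = 1/24
Marginal P(Y) (column sums):
  P(Y=0) = 1/8 + 7/24 + 0 = 5/12
  P(Y=1) = 7/24 + 1/4 + 1/24 = 7/12

H(X,Y) = -[(1/8)·log₂(1/8) + (7/24)·log₂(7/24) + (7/24)·log₂(7/24) + (1/4)·log₂(1/4) + (1/24)·log₂(1/24)]
  = 0.3750 + 0.5185 + 0.5185 + 0.5000 + 0.1910
  = 2.1030 bits
H(X) = -[(5/12)·log₂(5/12) + (13/24)·log₂(13/24) + (1/24)·log₂(1/24)]
  = 0.5263 + 0.4791 + 0.1910
  = 1.1964 bits
H(Y) = -[(5/12)·log₂(5/12) + (7/12)·log₂(7/12)]
  = 0.5263 + 0.4536
  = 0.9799 bits

H(X) + H(Y) = 1.1964 + 0.9799 = 2.1763 bits
Difference: H(X) + H(Y) - H(X,Y) = 2.1763 - 2.1030 = 0.0733 bits = I(X;Y)

The difference is the mutual information; it is positive here, so X and Y are dependent (knowing one reduces uncertainty about the other by 0.0733 bits).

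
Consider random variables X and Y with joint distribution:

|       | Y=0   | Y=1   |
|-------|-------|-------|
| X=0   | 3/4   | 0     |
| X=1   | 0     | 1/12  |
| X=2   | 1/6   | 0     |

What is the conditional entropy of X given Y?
Marginal P(Y) (column sums):
  P(Y=0) = 3/4 + 0 + 1/6 = 11/12
  P(Y=1) = 0 + 1/12 + 0 = 1/12

H(X|Y) = -Σ P(X,Y)·log₂ P(X|Y), where P(X|Y) = P(X,Y) / P(Y)
  (cells with P(X,Y) = 0 contribute 0)
  (X=0,Y=0): P(X|Y) = (3/4)/(11/12) = 9/11;  -(3/4)·log₂(9/11) = 0.2171
  (X=1,Y=1): P(X|Y) = (1/12)/(1/12) = 1;  -(1/12)·log₂(1) = 0.0000
  (X=2,Y=0): P(X|Y) = (1/6)/(11/12) = 2/11;  -(1/6)·log₂(2/11) = 0.4099
H(X|Y) = 0.2171 + 0.0000 + 0.4099
  = 0.6270 bits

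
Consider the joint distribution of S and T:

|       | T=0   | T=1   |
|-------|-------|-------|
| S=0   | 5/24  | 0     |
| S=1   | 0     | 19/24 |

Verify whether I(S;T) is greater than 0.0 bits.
Marginal P(S) (row sums):
  P(S=0) = 5/24 + 0 = 5/24
  P(S=1) = 0 + 19/24 = 19/24
Marginal P(T) (column sums):
  P(T=0) = 5/24 + 0 = 5/24
  P(T=1) = 0 + 19/24 = 19/24

H(S) = -[(5/24)·log₂(5/24) + (19/24)·log₂(19/24)]
  = 0.4715 + 0.2668
  = 0.7383 bits
H(T) = -[(5/24)·log₂(5/24) + (19/24)·log₂(19/24)]
  = 0.4715 + 0.2668
  = 0.7383 bits
H(S,T) = -[(5/24)·log₂(5/24) + (19/24)·log₂(19/24)]
  = 0.4715 + 0.2668
  = 0.7383 bits

I(S;T) = H(S) + H(T) - H(S,T)
  = 0.7383 + 0.7383 - 0.7383
  = 0.7383 bits

Yes. I(S;T) = 0.7383 bits, which is > 0.0 bits.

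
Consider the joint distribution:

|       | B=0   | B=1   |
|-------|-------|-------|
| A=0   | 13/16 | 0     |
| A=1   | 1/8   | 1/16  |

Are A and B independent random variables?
Marginal P(A) (row sums):
  P(A=0) = 13/16 + 0 = 13/16
  P(A=1) = 1/8 + 1/16 = 3/16
Marginal P(B) (column sums):
  P(B=0) = 13/16 + 1/8 = 15/16
  P(B=1) = 0 + 1/16 = 1/16

A and B are independent iff P(A=i,B=j) = P(A=i)·P(B=j) for every cell.
  P(A=0)·P(B=0) = 13/16 × 15/16 = 195/256, but P(A=0,B=0) = 13/16 ✗

No, A and B are not independent. Quantitatively, I(A;B) > 0:

H(A) = -[(13/16)·log₂(13/16) + (3/16)·log₂(3/16)]
  = 0.2434 + 0.4528
  = 0.6962 bits
H(B) = -[(15/16)·log₂(15/16) + (1/16)·log₂(1/16)]
  = 0.0873 + 0.2500
  = 0.3373 bits
H(A,B) = -[(13/16)·log₂(13/16) + (1/8)·log₂(1/8) + (1/16)·log₂(1/16)]
  = 0.2434 + 0.3750 + 0.2500
  = 0.8684 bits
I(A;B) = H(A) + H(B) - H(A,B) = 0.6962 + 0.3373 - 0.8684 = 0.1651 bits > 0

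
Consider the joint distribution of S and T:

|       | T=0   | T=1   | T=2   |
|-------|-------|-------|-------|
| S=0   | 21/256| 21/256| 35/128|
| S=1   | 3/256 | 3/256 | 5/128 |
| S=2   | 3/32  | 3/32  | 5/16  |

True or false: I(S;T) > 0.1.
Marginal P(S) (row sums):
  P(S=0) = 21/256 + 21/256 + 35/128 = 7/16
  P(S=1) = 3/256 + 3/256 + 5/128 = 1/16
  P(S=2) = 3/32 + 3/32 + 5/16 = 1/2
Marginal P(T) (column sums):
  P(T=0) = 21/256 + 3/256 + 3/32 = 3/16
  P(T=1) = 21/256 + 3/256 + 3/32 = 3/16
  P(T=2) = 35/128 + 5/128 + 5/16 = 5/8

H(S) = -[(7/16)·log₂(7/16) + (1/16)·log₂(1/16) + (1/2)·log₂(1/2)]
  = 0.5218 + 0.2500 + 0.5000
  = 1.2718 bits
H(T) = -[(3/16)·log₂(3/16) + (3/16)·log₂(3/16) + (5/8)·log₂(5/8)]
  = 0.4528 + 0.4528 + 0.4238
  = 1.3294 bits
H(S,T) = -[(21/256)·log₂(21/256) + (21/256)·log₂(21/256) + (35/128)·log₂(35/128) + (3/256)·log₂(3/256) + (3/256)·log₂(3/256) + (5/128)·log₂(5/128) + (3/32)·log₂(3/32) + (3/32)·log₂(3/32) + (5/16)·log₂(5/16)]
  = 0.2959 + 0.2959 + 0.5115 + 0.0752 + 0.0752 + 0.1827 + 0.3202 + 0.3202 + 0.5244
  = 2.6012 bits

I(S;T) = H(S) + H(T) - H(S,T)
  = 1.2718 + 1.3294 - 2.6012
  = 0.0000 bits

False. I(S;T) = 0.0000 bits, which is ≤ 0.1 bits.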